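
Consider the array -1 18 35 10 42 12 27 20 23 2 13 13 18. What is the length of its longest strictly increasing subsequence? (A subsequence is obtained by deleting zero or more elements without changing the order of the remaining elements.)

Let dp[i] be the longest increasing subsequence ending at position i. Then dp = [1, 2, 3, 2, 4, 3, 4, 4, 5, 2, 4, 4, 5].
The maximum is 5; one witness is -1, 10, 12, 20, 23 at positions 1,4,6,8,9.

5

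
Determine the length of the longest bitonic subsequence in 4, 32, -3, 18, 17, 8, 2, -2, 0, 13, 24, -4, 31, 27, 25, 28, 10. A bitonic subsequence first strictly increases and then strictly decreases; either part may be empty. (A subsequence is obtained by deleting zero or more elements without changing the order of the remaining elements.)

One longest bitonic subsequence is -3, -2, 0, 13, 24, 31, 27, 25, 10 (positions 3,8,9,10,11,13,14,15,17): it rises to 31 then falls. Length 9 is optimal.

9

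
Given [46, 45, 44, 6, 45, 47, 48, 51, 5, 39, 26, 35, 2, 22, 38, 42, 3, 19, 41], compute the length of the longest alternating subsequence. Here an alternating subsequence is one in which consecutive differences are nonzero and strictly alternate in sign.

11

Track the best alternating length ending on an up-step vs a down-step at each position: up/down = 1/1, 1/2, 1/2, 1/2, 3/2, 3/1, 3/1, 3/1, 1/4, 5/4, 5/6, 7/6, 1/8, 9/8, 9/6, 9/4, 9/10, 11/10, 11/10.
The maximum over both is 11; one such subsequence is 46, 44, 45, 5, 39, 26, 35, 2, 22, 3, 19.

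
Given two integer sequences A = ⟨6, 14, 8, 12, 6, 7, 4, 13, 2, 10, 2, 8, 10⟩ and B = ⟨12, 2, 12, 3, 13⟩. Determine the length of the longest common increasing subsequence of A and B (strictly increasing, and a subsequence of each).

A longest common strictly increasing subsequence is 12, 13 (length 2); it appears in order in both A and B, and no longer such subsequence exists.

2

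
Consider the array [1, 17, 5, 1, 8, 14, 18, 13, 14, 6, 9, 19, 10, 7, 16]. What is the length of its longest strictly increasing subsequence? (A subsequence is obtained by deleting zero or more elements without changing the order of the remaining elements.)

Scanning left to right, the best length ending at each element is: 1→1, 17→2, 5→2, 1→1, 8→3, 14→4, 18→5, 13→4, 14→5, 6→3, 9→4, 19→6, 10→5, 7→4, 16→6.
So the longest increasing subsequence has length 6, e.g. 1, 5, 8, 14, 18, 19.

6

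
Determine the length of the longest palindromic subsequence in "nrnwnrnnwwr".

7

One longest palindromic subsequence is rwnnnwr (positions 2,4,5,7,8,10,11); it reads the same forward and backward, and the interval DP gives dp[1][11] = 7.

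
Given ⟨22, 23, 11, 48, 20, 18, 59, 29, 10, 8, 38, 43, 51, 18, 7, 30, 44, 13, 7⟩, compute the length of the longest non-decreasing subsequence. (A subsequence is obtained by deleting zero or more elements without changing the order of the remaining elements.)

Let dp[i] be the longest non-decreasing subsequence ending at position i. Then dp = [1, 2, 1, 3, 2, 2, 4, 3, 1, 1, 4, 5, 6, 3, 1, 4, 6, 2, 2].
The maximum is 6; one witness is 22, 23, 29, 38, 43, 51 at positions 1,2,8,11,12,13.

6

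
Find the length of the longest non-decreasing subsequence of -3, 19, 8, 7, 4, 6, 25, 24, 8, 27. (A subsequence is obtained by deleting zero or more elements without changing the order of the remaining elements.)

5

Scanning left to right, the best length ending at each element is: -3→1, 19→2, 8→2, 7→2, 4→2, 6→3, 25→4, 24→4, 8→4, 27→5.
So the longest non-decreasing subsequence has length 5, e.g. -3, 4, 6, 25, 27.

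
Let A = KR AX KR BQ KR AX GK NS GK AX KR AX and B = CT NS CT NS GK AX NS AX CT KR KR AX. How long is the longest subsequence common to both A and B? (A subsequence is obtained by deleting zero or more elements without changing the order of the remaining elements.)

5

A longest common subsequence is AX, NS, AX, KR, AX (length 5); the LCS DP confirms no longer common subsequence exists.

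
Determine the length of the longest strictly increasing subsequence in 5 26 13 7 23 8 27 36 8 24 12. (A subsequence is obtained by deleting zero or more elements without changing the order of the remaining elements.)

Let dp[i] be the longest increasing subsequence ending at position i. Then dp = [1, 2, 2, 2, 3, 3, 4, 5, 3, 4, 4].
The maximum is 5; one witness is 5, 13, 23, 27, 36 at positions 1,3,5,7,8.

5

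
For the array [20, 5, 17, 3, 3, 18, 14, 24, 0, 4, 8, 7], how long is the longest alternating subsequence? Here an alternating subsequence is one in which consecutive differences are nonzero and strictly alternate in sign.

Track the best alternating length ending on an up-step vs a down-step at each position: up/down = 1/1, 1/2, 3/2, 1/4, 1/4, 5/2, 5/6, 7/1, 1/8, 9/8, 9/8, 9/10.
The maximum over both is 10; one such subsequence is 20, 5, 17, 3, 18, 14, 24, 0, 8, 7.

10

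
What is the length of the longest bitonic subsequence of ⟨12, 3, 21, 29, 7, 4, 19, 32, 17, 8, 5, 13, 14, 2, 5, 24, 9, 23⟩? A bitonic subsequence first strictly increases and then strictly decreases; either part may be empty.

One longest bitonic subsequence is 12, 21, 29, 19, 17, 8, 5, 2 (positions 1,3,4,7,9,10,11,14): it rises to 29 then falls. Length 8 is optimal.

8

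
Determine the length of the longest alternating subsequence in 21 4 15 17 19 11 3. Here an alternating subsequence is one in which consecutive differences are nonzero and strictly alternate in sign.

Track the best alternating length ending on an up-step vs a down-step at each position: up/down = 1/1, 1/2, 3/2, 3/2, 3/2, 3/4, 1/4.
The maximum over both is 4; one such subsequence is 21, 4, 15, 11.

4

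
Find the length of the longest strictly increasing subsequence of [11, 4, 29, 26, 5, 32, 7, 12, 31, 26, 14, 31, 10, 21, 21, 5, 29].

7

Let dp[i] be the longest increasing subsequence ending at position i. Then dp = [1, 1, 2, 2, 2, 3, 3, 4, 5, 5, 5, 6, 4, 6, 6, 2, 7].
The maximum is 7; one witness is 4, 5, 7, 12, 14, 21, 29 at positions 2,5,7,8,11,14,17.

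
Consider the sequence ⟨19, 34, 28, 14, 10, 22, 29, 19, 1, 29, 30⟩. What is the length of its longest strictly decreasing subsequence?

5

One longest decreasing subsequence is 34, 28, 14, 10, 1 (positions 2,3,4,5,9), of length 5; no longer one exists.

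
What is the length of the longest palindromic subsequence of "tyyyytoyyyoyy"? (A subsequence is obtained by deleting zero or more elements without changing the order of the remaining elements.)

9

Using dp[i][j] = 2 + dp[i+1][j−1] if the ends match, else max(dp[i+1][j], dp[i][j−1]):
dp[1][13] = 9. A witness is yyoyyyoyy at positions 2,3,7,8,9,10,11,12,13.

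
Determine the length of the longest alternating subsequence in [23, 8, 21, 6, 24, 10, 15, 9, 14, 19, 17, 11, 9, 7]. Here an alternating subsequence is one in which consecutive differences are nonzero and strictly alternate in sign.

A longest alternating subsequence is 23, 8, 21, 6, 24, 10, 15, 9, 19, 17 (positions 1,2,3,4,5,6,7,8,10,11); its 9 consecutive differences strictly alternate in sign, and length 10 is optimal.

10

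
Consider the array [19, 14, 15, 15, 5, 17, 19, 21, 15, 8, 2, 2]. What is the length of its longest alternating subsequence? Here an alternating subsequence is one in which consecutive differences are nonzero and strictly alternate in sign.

6

Track the best alternating length ending on an up-step vs a down-step at each position: up/down = 1/1, 1/2, 3/2, 3/2, 1/4, 5/2, 5/1, 5/1, 5/6, 5/6, 1/6, 1/6.
The maximum over both is 6; one such subsequence is 19, 14, 15, 5, 17, 15.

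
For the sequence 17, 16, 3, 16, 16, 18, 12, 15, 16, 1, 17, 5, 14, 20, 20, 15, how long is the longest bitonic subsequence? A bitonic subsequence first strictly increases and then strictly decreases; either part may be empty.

One longest bitonic subsequence is 3, 12, 15, 16, 17, 20, 15 (positions 3,7,8,9,11,14,16): it rises to 20 then falls. Length 7 is optimal.

7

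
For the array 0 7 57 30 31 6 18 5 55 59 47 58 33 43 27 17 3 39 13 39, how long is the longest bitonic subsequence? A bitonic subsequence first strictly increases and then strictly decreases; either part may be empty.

11

Let inc[i] be the LIS ending at i and dec[i] the longest strictly decreasing subsequence starting at i. inc = [1, 2, 3, 3, 4, 2, 3, 2, 5, 6, 5, 6, 5, 6, 4, 3, 2, 6, 3, 6], dec = [1, 4, 7, 4, 4, 3, 3, 2, 6, 6, 5, 5, 4, 4, 3, 2, 1, 2, 1, 1].
max_i inc[i]+dec[i]−1 = 11, with one witness 0, 7, 30, 31, 55, 59, 58, 43, 27, 17, 13.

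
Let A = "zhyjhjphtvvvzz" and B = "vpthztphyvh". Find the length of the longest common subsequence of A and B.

A longest common subsequence is zhyh (length 4); the LCS DP confirms no longer common subsequence exists.

4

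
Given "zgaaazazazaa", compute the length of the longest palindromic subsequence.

9

Using dp[i][j] = 2 + dp[i+1][j−1] if the ends match, else max(dp[i+1][j], dp[i][j−1]):
dp[1][12] = 9. A witness is aazazazaa at positions 3,4,6,7,8,9,10,11,12.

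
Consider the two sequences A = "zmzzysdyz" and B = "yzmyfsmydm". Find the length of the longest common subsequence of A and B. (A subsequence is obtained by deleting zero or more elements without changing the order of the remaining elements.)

5

Backtracking the LCS table gives one alignment: z (A1,B2) → m (A2,B3) → y (A5,B4) → s (A6,B6) → d (A7,B9).
So the longest common subsequence has length 5.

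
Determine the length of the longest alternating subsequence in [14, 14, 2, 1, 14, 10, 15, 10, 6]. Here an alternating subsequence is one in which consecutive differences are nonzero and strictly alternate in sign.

A longest alternating subsequence is 14, 2, 14, 10, 15, 10 (positions 1,3,5,6,7,8); its 5 consecutive differences strictly alternate in sign, and length 6 is optimal.

6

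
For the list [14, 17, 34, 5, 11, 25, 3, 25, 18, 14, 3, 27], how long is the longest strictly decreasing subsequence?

One longest decreasing subsequence is 34, 25, 18, 14, 3 (positions 3,6,9,10,11), of length 5; no longer one exists.

5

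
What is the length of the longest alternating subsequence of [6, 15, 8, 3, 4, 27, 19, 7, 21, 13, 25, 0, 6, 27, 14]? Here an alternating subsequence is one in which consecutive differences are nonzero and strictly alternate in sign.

11

A longest alternating subsequence is 6, 15, 8, 27, 19, 21, 13, 25, 0, 27, 14 (positions 1,2,3,6,7,9,10,11,12,14,15); its 10 consecutive differences strictly alternate in sign, and length 11 is optimal.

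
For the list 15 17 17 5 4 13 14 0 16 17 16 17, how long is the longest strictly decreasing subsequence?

Scanning left to right, the best length ending at each element is: 15→1, 17→1, 17→1, 5→2, 4→3, 13→2, 14→2, 0→4, 16→2, 17→1, 16→2, 17→1.
So the longest decreasing subsequence has length 4, e.g. 15, 5, 4, 0.

4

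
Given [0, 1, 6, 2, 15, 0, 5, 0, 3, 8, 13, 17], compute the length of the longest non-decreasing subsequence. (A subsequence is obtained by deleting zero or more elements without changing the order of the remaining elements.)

One longest non-decreasing subsequence is 0, 1, 2, 5, 8, 13, 17 (positions 1,2,4,7,10,11,12), of length 7; no longer one exists.

7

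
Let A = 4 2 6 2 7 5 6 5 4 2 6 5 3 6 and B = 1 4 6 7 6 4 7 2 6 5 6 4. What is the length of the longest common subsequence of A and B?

9

A longest common subsequence is 4, 6, 7, 6, 4, 2, 6, 5, 6 (length 9); the LCS DP confirms no longer common subsequence exists.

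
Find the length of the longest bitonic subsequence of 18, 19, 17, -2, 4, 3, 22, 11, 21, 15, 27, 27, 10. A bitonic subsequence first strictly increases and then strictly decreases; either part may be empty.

6

Let inc[i] be the LIS ending at i and dec[i] the longest strictly decreasing subsequence starting at i. inc = [1, 2, 1, 1, 2, 2, 3, 3, 4, 4, 5, 5, 3], dec = [4, 4, 3, 1, 2, 1, 4, 2, 3, 2, 2, 2, 1].
max_i inc[i]+dec[i]−1 = 6, with one witness 18, 19, 22, 21, 15, 10.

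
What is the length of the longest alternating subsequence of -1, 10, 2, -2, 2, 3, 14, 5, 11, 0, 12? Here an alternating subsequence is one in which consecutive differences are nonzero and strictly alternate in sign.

8

A longest alternating subsequence is -1, 10, 2, 14, 5, 11, 0, 12 (positions 1,2,3,7,8,9,10,11); its 7 consecutive differences strictly alternate in sign, and length 8 is optimal.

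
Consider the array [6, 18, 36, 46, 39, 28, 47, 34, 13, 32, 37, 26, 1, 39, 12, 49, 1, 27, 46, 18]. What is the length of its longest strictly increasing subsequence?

Let dp[i] be the longest increasing subsequence ending at position i. Then dp = [1, 2, 3, 4, 4, 3, 5, 4, 2, 4, 5, 3, 1, 6, 2, 7, 1, 4, 7, 3].
The maximum is 7; one witness is 6, 18, 28, 34, 37, 39, 49 at positions 1,2,6,8,11,14,16.

7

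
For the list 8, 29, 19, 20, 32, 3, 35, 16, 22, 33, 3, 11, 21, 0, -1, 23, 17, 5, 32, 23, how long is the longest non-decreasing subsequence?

6

Scanning left to right, the best length ending at each element is: 8→1, 29→2, 19→2, 20→3, 32→4, 3→1, 35→5, 16→2, 22→4, 33→5, 3→2, 11→3, 21→4, 0→1, -1→1, 23→5, 17→4, 5→3, 32→6, 23→6.
So the longest non-decreasing subsequence has length 6, e.g. 8, 19, 20, 22, 23, 32.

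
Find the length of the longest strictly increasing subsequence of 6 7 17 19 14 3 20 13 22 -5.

6

Scanning left to right, the best length ending at each element is: 6→1, 7→2, 17→3, 19→4, 14→3, 3→1, 20→5, 13→3, 22→6, -5→1.
So the longest increasing subsequence has length 6, e.g. 6, 7, 17, 19, 20, 22.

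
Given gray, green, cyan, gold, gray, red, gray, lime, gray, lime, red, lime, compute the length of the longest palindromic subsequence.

One longest palindromic subsequence is red lime gray lime red (positions 6,8,9,10,11); it reads the same forward and backward, and the interval DP gives dp[1][12] = 5.

5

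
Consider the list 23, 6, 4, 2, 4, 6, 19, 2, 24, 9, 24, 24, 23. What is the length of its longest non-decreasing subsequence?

7

Let dp[i] be the longest non-decreasing subsequence ending at position i. Then dp = [1, 1, 1, 1, 2, 3, 4, 2, 5, 4, 6, 7, 5].
The maximum is 7; one witness is 4, 4, 6, 19, 24, 24, 24 at positions 3,5,6,7,9,11,12.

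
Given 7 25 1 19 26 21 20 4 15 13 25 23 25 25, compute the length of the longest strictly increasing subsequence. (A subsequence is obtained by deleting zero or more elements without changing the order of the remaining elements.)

One longest increasing subsequence is 7, 19, 21, 23, 25 (positions 1,4,6,12,13), of length 5; no longer one exists.

5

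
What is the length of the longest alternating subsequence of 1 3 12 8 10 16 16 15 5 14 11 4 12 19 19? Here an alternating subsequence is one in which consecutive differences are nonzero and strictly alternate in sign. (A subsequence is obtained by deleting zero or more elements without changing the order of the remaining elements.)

8

Track the best alternating length ending on an up-step vs a down-step at each position: up/down = 1/1, 2/1, 2/1, 2/3, 4/3, 4/1, 4/1, 4/5, 2/5, 6/5, 6/7, 2/7, 8/7, 8/1, 8/1.
The maximum over both is 8; one such subsequence is 1, 12, 8, 10, 5, 14, 11, 12.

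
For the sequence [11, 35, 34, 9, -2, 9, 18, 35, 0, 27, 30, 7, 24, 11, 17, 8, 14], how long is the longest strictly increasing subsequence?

Let dp[i] be the longest increasing subsequence ending at position i. Then dp = [1, 2, 2, 1, 1, 2, 3, 4, 2, 4, 5, 3, 4, 4, 5, 4, 5].
The maximum is 5; one witness is -2, 9, 18, 27, 30 at positions 5,6,7,10,11.

5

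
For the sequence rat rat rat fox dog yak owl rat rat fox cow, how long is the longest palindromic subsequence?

5

Using dp[i][j] = 2 + dp[i+1][j−1] if the ends match, else max(dp[i+1][j], dp[i][j−1]):
dp[1][11] = 5. A witness is rat rat owl rat rat at positions 2,3,7,8,9.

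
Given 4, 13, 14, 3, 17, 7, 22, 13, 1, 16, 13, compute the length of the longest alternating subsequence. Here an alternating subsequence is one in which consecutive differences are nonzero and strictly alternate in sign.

9

A longest alternating subsequence is 4, 13, 3, 17, 7, 22, 13, 16, 13 (positions 1,2,4,5,6,7,8,10,11); its 8 consecutive differences strictly alternate in sign, and length 9 is optimal.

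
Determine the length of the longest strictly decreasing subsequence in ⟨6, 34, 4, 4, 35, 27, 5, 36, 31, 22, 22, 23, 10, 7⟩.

5

One longest decreasing subsequence is 34, 27, 22, 10, 7 (positions 2,6,10,13,14), of length 5; no longer one exists.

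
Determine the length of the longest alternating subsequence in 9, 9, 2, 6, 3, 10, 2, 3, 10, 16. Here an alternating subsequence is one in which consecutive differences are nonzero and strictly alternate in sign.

Track the best alternating length ending on an up-step vs a down-step at each position: up/down = 1/1, 1/1, 1/2, 3/2, 3/4, 5/1, 1/6, 7/6, 7/1, 7/1.
The maximum over both is 7; one such subsequence is 9, 2, 6, 3, 10, 2, 3.

7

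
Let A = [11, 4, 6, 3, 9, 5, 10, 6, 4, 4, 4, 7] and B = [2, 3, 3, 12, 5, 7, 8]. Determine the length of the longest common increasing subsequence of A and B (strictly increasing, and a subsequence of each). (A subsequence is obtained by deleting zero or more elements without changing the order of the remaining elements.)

3

A longest common strictly increasing subsequence is 3, 5, 7 (length 3); it appears in order in both A and B, and no longer such subsequence exists.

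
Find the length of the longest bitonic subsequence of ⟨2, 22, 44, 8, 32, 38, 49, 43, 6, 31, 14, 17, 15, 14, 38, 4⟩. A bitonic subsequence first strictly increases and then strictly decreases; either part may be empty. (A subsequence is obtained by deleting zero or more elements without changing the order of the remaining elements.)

One longest bitonic subsequence is 2, 22, 32, 38, 49, 43, 31, 17, 15, 14, 4 (positions 1,2,5,6,7,8,10,12,13,14,16): it rises to 49 then falls. Length 11 is optimal.

11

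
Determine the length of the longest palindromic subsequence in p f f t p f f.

Using dp[i][j] = 2 + dp[i+1][j−1] if the ends match, else max(dp[i+1][j], dp[i][j−1]):
dp[1][7] = 5. A witness is ffpff at positions 2,3,5,6,7.

5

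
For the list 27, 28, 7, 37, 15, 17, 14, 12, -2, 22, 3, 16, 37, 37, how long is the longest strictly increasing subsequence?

Let dp[i] be the longest increasing subsequence ending at position i. Then dp = [1, 2, 1, 3, 2, 3, 2, 2, 1, 4, 2, 3, 5, 5].
The maximum is 5; one witness is 7, 15, 17, 22, 37 at positions 3,5,6,10,13.

5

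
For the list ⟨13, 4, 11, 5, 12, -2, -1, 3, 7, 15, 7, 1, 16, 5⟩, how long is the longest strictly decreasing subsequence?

5

One longest decreasing subsequence is 13, 11, 5, 3, 1 (positions 1,3,4,8,12), of length 5; no longer one exists.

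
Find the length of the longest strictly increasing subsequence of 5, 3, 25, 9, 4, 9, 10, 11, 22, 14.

Let dp[i] be the longest increasing subsequence ending at position i. Then dp = [1, 1, 2, 2, 2, 3, 4, 5, 6, 6].
The maximum is 6; one witness is 3, 4, 9, 10, 11, 22 at positions 2,5,6,7,8,9.

6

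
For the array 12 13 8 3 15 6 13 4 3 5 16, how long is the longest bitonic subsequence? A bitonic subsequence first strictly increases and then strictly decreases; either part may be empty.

Let inc[i] be the LIS ending at i and dec[i] the longest strictly decreasing subsequence starting at i. inc = [1, 2, 1, 1, 3, 2, 3, 2, 1, 3, 4], dec = [5, 5, 4, 1, 4, 3, 3, 2, 1, 1, 1].
max_i inc[i]+dec[i]−1 = 6, with one witness 12, 13, 8, 6, 4, 3.

6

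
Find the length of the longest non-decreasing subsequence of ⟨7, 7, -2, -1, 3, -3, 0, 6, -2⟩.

One longest non-decreasing subsequence is -2, -1, 3, 6 (positions 3,4,5,8), of length 4; no longer one exists.

4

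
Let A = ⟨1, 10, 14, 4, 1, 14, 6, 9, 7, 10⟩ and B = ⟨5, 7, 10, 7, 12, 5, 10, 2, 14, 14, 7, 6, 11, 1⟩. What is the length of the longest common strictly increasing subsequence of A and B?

For each value that appears in both, track the longest common increasing run ending there.
The best achievable length is 2; one witness is 7, 10 (A-positions 9,10, B-positions 2,3).

2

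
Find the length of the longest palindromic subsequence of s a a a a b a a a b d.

7

One longest palindromic subsequence is aaabaaa (positions 3,4,5,6,7,8,9); it reads the same forward and backward, and the interval DP gives dp[1][11] = 7.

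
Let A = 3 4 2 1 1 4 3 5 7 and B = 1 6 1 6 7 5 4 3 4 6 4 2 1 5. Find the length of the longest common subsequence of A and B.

5

Backtracking the LCS table gives one alignment: 3 (A1,B8) → 4 (A2,B11) → 2 (A3,B12) → 1 (A5,B13) → 5 (A8,B14).
So the longest common subsequence has length 5.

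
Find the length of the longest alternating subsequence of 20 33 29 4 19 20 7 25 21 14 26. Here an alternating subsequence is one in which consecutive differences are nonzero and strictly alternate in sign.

8

Track the best alternating length ending on an up-step vs a down-step at each position: up/down = 1/1, 2/1, 2/3, 1/3, 4/3, 4/3, 4/5, 6/3, 6/7, 6/7, 8/3.
The maximum over both is 8; one such subsequence is 20, 33, 4, 19, 7, 25, 21, 26.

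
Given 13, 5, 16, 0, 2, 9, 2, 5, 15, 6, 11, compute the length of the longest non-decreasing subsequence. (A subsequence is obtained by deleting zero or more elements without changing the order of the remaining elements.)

6

Let dp[i] be the longest non-decreasing subsequence ending at position i. Then dp = [1, 1, 2, 1, 2, 3, 3, 4, 5, 5, 6].
The maximum is 6; one witness is 0, 2, 2, 5, 6, 11 at positions 4,5,7,8,10,11.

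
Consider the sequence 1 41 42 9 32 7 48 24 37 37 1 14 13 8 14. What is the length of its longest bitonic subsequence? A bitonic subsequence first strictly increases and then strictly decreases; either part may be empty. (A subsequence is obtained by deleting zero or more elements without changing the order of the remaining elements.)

One longest bitonic subsequence is 1, 41, 42, 32, 24, 14, 13, 8 (positions 1,2,3,5,8,12,13,14): it rises to 42 then falls. Length 8 is optimal.

8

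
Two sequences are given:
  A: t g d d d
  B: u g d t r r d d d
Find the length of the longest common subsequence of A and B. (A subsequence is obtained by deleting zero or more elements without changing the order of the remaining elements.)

4

A longest common subsequence is tddd (length 4); the LCS DP confirms no longer common subsequence exists.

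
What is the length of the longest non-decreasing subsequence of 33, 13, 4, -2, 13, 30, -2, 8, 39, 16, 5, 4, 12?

One longest non-decreasing subsequence is 13, 13, 30, 39 (positions 2,5,6,9), of length 4; no longer one exists.

4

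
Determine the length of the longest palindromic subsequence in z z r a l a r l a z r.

7

Using dp[i][j] = 2 + dp[i+1][j−1] if the ends match, else max(dp[i+1][j], dp[i][j−1]):
dp[1][11] = 7. A witness is ralrlar at positions 3,4,5,7,8,9,11.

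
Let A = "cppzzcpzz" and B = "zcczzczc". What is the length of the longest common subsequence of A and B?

A longest common subsequence is czzcz (length 5); the LCS DP confirms no longer common subsequence exists.

5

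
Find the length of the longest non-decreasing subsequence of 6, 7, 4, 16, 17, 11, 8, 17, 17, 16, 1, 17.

Scanning left to right, the best length ending at each element is: 6→1, 7→2, 4→1, 16→3, 17→4, 11→3, 8→3, 17→5, 17→6, 16→4, 1→1, 17→7.
So the longest non-decreasing subsequence has length 7, e.g. 6, 7, 16, 17, 17, 17, 17.

7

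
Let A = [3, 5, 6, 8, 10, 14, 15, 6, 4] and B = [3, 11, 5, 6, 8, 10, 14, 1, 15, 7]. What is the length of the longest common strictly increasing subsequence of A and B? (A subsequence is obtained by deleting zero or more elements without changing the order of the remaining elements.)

For each value that appears in both, track the longest common increasing run ending there.
The best achievable length is 7; one witness is 3, 5, 6, 8, 10, 14, 15 (A-positions 1,2,3,4,5,6,7, B-positions 1,3,4,5,6,7,9).

7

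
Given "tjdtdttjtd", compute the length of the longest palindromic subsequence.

Using dp[i][j] = 2 + dp[i+1][j−1] if the ends match, else max(dp[i+1][j], dp[i][j−1]):
dp[1][10] = 7. A witness is tjtttjt at positions 1,2,4,6,7,8,9.

7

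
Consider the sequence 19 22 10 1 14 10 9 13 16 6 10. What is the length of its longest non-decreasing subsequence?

4

Scanning left to right, the best length ending at each element is: 19→1, 22→2, 10→1, 1→1, 14→2, 10→2, 9→2, 13→3, 16→4, 6→2, 10→3.
So the longest non-decreasing subsequence has length 4, e.g. 10, 10, 13, 16.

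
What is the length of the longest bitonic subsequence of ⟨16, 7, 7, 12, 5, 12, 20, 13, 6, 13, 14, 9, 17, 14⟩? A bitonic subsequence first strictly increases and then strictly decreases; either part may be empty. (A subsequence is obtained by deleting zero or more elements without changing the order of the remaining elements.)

Let inc[i] be the LIS ending at i and dec[i] the longest strictly decreasing subsequence starting at i. inc = [1, 1, 1, 2, 1, 2, 3, 3, 2, 3, 4, 3, 5, 4], dec = [3, 2, 2, 2, 1, 2, 3, 2, 1, 2, 2, 1, 2, 1].
max_i inc[i]+dec[i]−1 = 6, with one witness 7, 12, 13, 14, 17, 14.

6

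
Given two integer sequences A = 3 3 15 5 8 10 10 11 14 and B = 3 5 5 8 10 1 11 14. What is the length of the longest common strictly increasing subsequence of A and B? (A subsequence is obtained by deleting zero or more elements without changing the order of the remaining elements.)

For each value that appears in both, track the longest common increasing run ending there.
The best achievable length is 6; one witness is 3, 5, 8, 10, 11, 14 (A-positions 1,4,5,6,8,9, B-positions 1,2,4,5,7,8).

6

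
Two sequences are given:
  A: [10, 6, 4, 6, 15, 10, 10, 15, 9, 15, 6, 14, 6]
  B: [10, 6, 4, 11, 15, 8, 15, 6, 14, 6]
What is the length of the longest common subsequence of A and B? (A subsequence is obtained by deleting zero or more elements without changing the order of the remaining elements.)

Backtracking the LCS table gives one alignment: 10 (A1,B1) → 6 (A2,B2) → 4 (A3,B3) → 15 (A5,B5) → 15 (A10,B7) → 6 (A11,B8) → 14 (A12,B9) → 6 (A13,B10).
So the longest common subsequence has length 8.

8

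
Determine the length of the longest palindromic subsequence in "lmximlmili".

One longest palindromic subsequence is limlmil (positions 1,4,5,6,7,8,9); it reads the same forward and backward, and the interval DP gives dp[1][10] = 7.

7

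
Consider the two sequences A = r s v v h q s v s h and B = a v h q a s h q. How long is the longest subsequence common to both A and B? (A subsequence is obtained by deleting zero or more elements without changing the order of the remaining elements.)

Backtracking the LCS table gives one alignment: v (A4,B2) → h (A5,B3) → q (A6,B4) → s (A9,B6) → h (A10,B7).
So the longest common subsequence has length 5.

5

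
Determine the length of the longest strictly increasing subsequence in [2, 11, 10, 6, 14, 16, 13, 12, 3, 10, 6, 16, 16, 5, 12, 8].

4

One longest increasing subsequence is 2, 11, 14, 16 (positions 1,2,5,6), of length 4; no longer one exists.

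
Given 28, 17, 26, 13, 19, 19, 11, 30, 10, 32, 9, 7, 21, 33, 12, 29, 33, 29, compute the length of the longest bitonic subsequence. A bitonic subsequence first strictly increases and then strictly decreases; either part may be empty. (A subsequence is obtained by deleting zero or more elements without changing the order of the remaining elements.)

7

Let inc[i] be the LIS ending at i and dec[i] the longest strictly decreasing subsequence starting at i. inc = [1, 1, 2, 1, 2, 2, 1, 3, 1, 4, 1, 1, 3, 5, 2, 4, 5, 4], dec = [7, 6, 6, 5, 5, 5, 4, 4, 3, 3, 2, 1, 2, 2, 1, 1, 2, 1].
max_i inc[i]+dec[i]−1 = 7, with one witness 28, 26, 19, 11, 10, 9, 7.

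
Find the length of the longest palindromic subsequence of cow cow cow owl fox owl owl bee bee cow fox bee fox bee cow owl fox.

Using dp[i][j] = 2 + dp[i+1][j−1] if the ends match, else max(dp[i+1][j], dp[i][j−1]):
dp[1][17] = 9. A witness is fox owl cow bee fox bee cow owl fox at positions 5,6,10,12,13,14,15,16,17.

9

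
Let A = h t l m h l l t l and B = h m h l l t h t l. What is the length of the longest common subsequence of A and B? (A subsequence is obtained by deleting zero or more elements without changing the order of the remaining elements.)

7

Backtracking the LCS table gives one alignment: h (A1,B1) → m (A4,B2) → h (A5,B3) → l (A6,B4) → l (A7,B5) → t (A8,B8) → l (A9,B9).
So the longest common subsequence has length 7.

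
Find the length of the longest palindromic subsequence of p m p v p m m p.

Using dp[i][j] = 2 + dp[i+1][j−1] if the ends match, else max(dp[i+1][j], dp[i][j−1]):
dp[1][8] = 7. A witness is pmpvpmp at positions 1,2,3,4,5,7,8.

7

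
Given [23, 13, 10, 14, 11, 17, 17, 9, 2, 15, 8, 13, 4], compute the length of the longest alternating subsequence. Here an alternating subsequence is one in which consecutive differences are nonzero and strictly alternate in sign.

10

A longest alternating subsequence is 23, 13, 14, 11, 17, 9, 15, 8, 13, 4 (positions 1,2,4,5,6,8,10,11,12,13); its 9 consecutive differences strictly alternate in sign, and length 10 is optimal.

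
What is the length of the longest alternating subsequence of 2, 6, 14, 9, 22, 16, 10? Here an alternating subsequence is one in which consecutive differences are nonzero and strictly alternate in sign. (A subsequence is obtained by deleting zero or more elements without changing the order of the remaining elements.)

A longest alternating subsequence is 2, 14, 9, 22, 16 (positions 1,3,4,5,6); its 4 consecutive differences strictly alternate in sign, and length 5 is optimal.

5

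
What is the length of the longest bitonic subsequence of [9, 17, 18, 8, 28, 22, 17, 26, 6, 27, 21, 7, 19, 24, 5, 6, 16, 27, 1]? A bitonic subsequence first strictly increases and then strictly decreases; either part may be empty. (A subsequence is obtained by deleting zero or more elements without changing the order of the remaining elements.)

Let inc[i] be the LIS ending at i and dec[i] the longest strictly decreasing subsequence starting at i. inc = [1, 2, 3, 1, 4, 4, 2, 5, 1, 6, 4, 2, 4, 5, 1, 2, 3, 6, 1], dec = [5, 5, 5, 4, 6, 5, 4, 5, 3, 5, 4, 3, 3, 3, 2, 2, 2, 2, 1].
max_i inc[i]+dec[i]−1 = 10, with one witness 9, 17, 18, 22, 26, 27, 21, 19, 16, 1.

10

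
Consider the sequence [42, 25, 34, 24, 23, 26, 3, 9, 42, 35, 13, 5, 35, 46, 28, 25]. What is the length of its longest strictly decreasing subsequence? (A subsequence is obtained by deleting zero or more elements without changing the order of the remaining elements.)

6

One longest decreasing subsequence is 42, 25, 24, 23, 9, 5 (positions 1,2,4,5,8,12), of length 6; no longer one exists.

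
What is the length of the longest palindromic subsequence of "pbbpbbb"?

Using dp[i][j] = 2 + dp[i+1][j−1] if the ends match, else max(dp[i+1][j], dp[i][j−1]):
dp[1][7] = 5. A witness is bbbbb at positions 2,3,5,6,7.

5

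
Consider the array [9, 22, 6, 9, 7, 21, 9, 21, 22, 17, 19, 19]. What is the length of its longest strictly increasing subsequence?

5

Let dp[i] be the longest increasing subsequence ending at position i. Then dp = [1, 2, 1, 2, 2, 3, 3, 4, 5, 4, 5, 5].
The maximum is 5; one witness is 6, 7, 9, 21, 22 at positions 3,5,7,8,9.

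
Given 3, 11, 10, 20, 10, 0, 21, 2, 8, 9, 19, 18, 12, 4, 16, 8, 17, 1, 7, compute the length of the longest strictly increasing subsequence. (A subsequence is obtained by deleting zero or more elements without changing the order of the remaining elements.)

7

One longest increasing subsequence is 0, 2, 8, 9, 12, 16, 17 (positions 6,8,9,10,13,15,17), of length 7; no longer one exists.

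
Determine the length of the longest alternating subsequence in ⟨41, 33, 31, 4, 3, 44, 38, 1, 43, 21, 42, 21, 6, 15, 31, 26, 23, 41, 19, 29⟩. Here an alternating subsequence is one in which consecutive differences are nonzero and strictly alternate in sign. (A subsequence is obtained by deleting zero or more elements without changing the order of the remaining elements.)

13

Track the best alternating length ending on an up-step vs a down-step at each position: up/down = 1/1, 1/2, 1/2, 1/2, 1/2, 3/1, 3/4, 1/4, 5/4, 5/6, 7/6, 5/8, 5/8, 9/8, 9/8, 9/10, 9/10, 11/8, 9/12, 13/12.
The maximum over both is 13; one such subsequence is 41, 33, 44, 38, 43, 21, 42, 21, 31, 26, 41, 19, 29.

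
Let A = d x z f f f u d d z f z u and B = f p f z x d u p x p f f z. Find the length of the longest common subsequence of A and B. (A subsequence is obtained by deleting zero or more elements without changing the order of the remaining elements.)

Backtracking the LCS table gives one alignment: d (A1,B6) → x (A2,B9) → f (A6,B11) → f (A11,B12) → z (A12,B13).
So the longest common subsequence has length 5.

5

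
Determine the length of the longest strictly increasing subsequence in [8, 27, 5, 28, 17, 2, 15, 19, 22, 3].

Let dp[i] be the longest increasing subsequence ending at position i. Then dp = [1, 2, 1, 3, 2, 1, 2, 3, 4, 2].
The maximum is 4; one witness is 8, 17, 19, 22 at positions 1,5,8,9.

4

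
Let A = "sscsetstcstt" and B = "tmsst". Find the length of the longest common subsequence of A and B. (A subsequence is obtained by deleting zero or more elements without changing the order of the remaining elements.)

4

A longest common subsequence is tsst (length 4); the LCS DP confirms no longer common subsequence exists.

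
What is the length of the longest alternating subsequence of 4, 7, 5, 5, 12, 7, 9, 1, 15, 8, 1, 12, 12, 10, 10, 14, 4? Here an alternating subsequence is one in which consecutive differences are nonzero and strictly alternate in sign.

Track the best alternating length ending on an up-step vs a down-step at each position: up/down = 1/1, 2/1, 2/3, 2/3, 4/1, 4/5, 6/5, 1/7, 8/1, 8/9, 1/9, 10/9, 10/9, 10/11, 10/11, 12/9, 10/13.
The maximum over both is 13; one such subsequence is 4, 7, 5, 12, 7, 9, 1, 15, 8, 12, 10, 14, 4.

13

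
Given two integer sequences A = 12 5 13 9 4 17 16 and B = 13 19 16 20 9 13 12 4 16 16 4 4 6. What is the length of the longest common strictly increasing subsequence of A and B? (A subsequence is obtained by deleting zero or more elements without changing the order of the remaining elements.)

2

A longest common strictly increasing subsequence is 13, 16 (length 2); it appears in order in both A and B, and no longer such subsequence exists.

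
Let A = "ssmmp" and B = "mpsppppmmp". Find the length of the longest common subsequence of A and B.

4

Backtracking the LCS table gives one alignment: s (A1,B3) → m (A3,B8) → m (A4,B9) → p (A5,B10).
So the longest common subsequence has length 4.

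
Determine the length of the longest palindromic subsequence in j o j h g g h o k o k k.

6

Using dp[i][j] = 2 + dp[i+1][j−1] if the ends match, else max(dp[i+1][j], dp[i][j−1]):
dp[1][12] = 6. A witness is ohggho at positions 2,4,5,6,7,10.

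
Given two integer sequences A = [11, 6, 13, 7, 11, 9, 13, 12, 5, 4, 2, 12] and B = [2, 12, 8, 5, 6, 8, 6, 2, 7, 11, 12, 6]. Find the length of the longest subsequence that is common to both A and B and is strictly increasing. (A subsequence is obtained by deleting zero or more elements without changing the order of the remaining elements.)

4

A longest common strictly increasing subsequence is 6, 7, 11, 12 (length 4); it appears in order in both A and B, and no longer such subsequence exists.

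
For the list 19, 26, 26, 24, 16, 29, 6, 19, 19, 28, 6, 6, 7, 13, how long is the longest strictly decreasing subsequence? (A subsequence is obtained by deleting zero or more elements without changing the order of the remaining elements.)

4

Let dp[i] be the longest decreasing subsequence ending at position i. Then dp = [1, 1, 1, 2, 3, 1, 4, 3, 3, 2, 4, 4, 4, 4].
The maximum is 4; one witness is 26, 24, 16, 6 at positions 2,4,5,7.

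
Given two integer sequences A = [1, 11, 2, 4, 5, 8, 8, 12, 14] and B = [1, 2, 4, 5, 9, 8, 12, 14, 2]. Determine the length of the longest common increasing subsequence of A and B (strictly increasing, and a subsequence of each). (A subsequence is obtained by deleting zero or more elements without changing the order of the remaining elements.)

7

For each value that appears in both, track the longest common increasing run ending there.
The best achievable length is 7; one witness is 1, 2, 4, 5, 8, 12, 14 (A-positions 1,3,4,5,6,8,9, B-positions 1,2,3,4,6,7,8).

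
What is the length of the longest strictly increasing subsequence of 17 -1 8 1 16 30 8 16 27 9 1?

5

One longest increasing subsequence is -1, 1, 8, 16, 27 (positions 2,4,7,8,9), of length 5; no longer one exists.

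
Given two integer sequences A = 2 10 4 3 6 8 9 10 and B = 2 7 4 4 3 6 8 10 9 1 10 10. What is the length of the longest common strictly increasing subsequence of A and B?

6

For each value that appears in both, track the longest common increasing run ending there.
The best achievable length is 6; one witness is 2, 4, 6, 8, 9, 10 (A-positions 1,3,5,6,7,8, B-positions 1,3,6,7,9,11).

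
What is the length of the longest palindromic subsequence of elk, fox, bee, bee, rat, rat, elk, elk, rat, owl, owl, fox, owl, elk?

8

Using dp[i][j] = 2 + dp[i+1][j−1] if the ends match, else max(dp[i+1][j], dp[i][j−1]):
dp[1][14] = 8. A witness is elk fox rat elk elk rat fox elk at positions 1,2,6,7,8,9,12,14.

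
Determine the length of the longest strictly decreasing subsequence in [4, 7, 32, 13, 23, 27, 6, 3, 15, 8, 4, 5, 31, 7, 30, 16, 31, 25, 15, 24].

Let dp[i] be the longest decreasing subsequence ending at position i. Then dp = [1, 1, 1, 2, 2, 2, 3, 4, 3, 4, 5, 5, 2, 5, 3, 4, 2, 4, 5, 5].
The maximum is 5; one witness is 32, 23, 15, 8, 4 at positions 3,5,9,10,11.

5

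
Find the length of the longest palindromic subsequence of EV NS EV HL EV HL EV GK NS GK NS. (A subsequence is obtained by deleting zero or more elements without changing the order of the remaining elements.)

7

One longest palindromic subsequence is NS EV HL EV HL EV NS (positions 2,3,4,5,6,7,11); it reads the same forward and backward, and the interval DP gives dp[1][11] = 7.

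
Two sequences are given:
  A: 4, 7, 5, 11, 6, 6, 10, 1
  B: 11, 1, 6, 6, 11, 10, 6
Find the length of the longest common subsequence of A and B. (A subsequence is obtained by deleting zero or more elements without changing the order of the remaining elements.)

4

A longest common subsequence is 11, 6, 6, 10 (length 4); the LCS DP confirms no longer common subsequence exists.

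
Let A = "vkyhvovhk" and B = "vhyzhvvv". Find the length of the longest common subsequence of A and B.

A longest common subsequence is vyhvv (length 5); the LCS DP confirms no longer common subsequence exists.

5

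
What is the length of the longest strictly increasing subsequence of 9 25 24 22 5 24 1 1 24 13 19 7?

Let dp[i] be the longest increasing subsequence ending at position i. Then dp = [1, 2, 2, 2, 1, 3, 1, 1, 3, 2, 3, 2].
The maximum is 3; one witness is 9, 22, 24 at positions 1,4,6.

3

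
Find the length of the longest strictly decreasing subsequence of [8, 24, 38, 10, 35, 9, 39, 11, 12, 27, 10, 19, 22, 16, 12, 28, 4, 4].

7

Scanning left to right, the best length ending at each element is: 8→1, 24→1, 38→1, 10→2, 35→2, 9→3, 39→1, 11→3, 12→3, 27→3, 10→4, 19→4, 22→4, 16→5, 12→6, 28→3, 4→7, 4→7.
So the longest decreasing subsequence has length 7, e.g. 38, 35, 27, 19, 16, 12, 4.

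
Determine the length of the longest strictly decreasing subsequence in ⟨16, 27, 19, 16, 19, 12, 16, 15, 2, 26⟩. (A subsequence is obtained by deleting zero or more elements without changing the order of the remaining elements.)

5

Scanning left to right, the best length ending at each element is: 16→1, 27→1, 19→2, 16→3, 19→2, 12→4, 16→3, 15→4, 2→5, 26→2.
So the longest decreasing subsequence has length 5, e.g. 27, 19, 16, 12, 2.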